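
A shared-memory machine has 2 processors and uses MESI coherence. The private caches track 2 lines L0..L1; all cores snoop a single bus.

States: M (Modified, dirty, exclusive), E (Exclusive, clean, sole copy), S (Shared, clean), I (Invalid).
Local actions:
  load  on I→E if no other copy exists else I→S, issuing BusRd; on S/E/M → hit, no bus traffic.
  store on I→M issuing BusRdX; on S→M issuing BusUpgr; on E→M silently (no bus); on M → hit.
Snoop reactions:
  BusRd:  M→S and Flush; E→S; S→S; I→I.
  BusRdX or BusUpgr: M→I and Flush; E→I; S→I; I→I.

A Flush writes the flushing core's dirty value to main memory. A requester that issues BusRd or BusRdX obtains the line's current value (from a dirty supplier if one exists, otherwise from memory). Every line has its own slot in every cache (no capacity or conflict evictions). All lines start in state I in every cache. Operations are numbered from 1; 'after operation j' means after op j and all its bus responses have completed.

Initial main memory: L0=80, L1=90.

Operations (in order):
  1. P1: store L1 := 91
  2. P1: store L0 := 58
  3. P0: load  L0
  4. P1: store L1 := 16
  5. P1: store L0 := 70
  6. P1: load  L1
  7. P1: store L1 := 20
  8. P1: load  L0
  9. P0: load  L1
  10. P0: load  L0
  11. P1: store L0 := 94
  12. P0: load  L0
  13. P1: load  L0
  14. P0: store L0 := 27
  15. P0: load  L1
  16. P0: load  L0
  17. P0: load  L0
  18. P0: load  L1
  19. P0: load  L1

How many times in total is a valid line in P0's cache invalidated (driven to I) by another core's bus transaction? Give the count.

invalidations = 2

step 1: P1: store L1 := 91  ⟶  IM  (L1)  txn=BusRdX  M[L1]=90
step 2: P1: store L0 := 58  ⟶  IM  (L0)  txn=BusRdX  M[L0]=80
step 3: P0: load  L0  ⟶  SS  (L0)  txn=BusRd+Flush  M[L0]=58
step 4: P1: store L1 := 16  ⟶  IM  (L1)  txn=∅  M[L1]=90
step 5: P1: store L0 := 70  ⟶  IM  (L0)  txn=BusUpgr  M[L0]=58
step 6: P1: load  L1  ⟶  IM  (L1)  txn=∅  M[L1]=90
step 7: P1: store L1 := 20  ⟶  IM  (L1)  txn=∅  M[L1]=90
step 8: P1: load  L0  ⟶  IM  (L0)  txn=∅  M[L0]=58
step 9: P0: load  L1  ⟶  SS  (L1)  txn=BusRd+Flush  M[L1]=20
step 10: P0: load  L0  ⟶  SS  (L0)  txn=BusRd+Flush  M[L0]=70
step 11: P1: store L0 := 94  ⟶  IM  (L0)  txn=BusUpgr  M[L0]=70
step 12: P0: load  L0  ⟶  SS  (L0)  txn=BusRd+Flush  M[L0]=94
step 13: P1: load  L0  ⟶  SS  (L0)  txn=∅  M[L0]=94
step 14: P0: store L0 := 27  ⟶  MI  (L0)  txn=BusUpgr  M[L0]=94
step 15: P0: load  L1  ⟶  SS  (L1)  txn=∅  M[L1]=20
step 16: P0: load  L0  ⟶  MI  (L0)  txn=∅  M[L0]=94
step 17: P0: load  L0  ⟶  MI  (L0)  txn=∅  M[L0]=94
step 18: P0: load  L1  ⟶  SS  (L1)  txn=∅  M[L1]=20
step 19: P0: load  L1  ⟶  SS  (L1)  txn=∅  M[L1]=20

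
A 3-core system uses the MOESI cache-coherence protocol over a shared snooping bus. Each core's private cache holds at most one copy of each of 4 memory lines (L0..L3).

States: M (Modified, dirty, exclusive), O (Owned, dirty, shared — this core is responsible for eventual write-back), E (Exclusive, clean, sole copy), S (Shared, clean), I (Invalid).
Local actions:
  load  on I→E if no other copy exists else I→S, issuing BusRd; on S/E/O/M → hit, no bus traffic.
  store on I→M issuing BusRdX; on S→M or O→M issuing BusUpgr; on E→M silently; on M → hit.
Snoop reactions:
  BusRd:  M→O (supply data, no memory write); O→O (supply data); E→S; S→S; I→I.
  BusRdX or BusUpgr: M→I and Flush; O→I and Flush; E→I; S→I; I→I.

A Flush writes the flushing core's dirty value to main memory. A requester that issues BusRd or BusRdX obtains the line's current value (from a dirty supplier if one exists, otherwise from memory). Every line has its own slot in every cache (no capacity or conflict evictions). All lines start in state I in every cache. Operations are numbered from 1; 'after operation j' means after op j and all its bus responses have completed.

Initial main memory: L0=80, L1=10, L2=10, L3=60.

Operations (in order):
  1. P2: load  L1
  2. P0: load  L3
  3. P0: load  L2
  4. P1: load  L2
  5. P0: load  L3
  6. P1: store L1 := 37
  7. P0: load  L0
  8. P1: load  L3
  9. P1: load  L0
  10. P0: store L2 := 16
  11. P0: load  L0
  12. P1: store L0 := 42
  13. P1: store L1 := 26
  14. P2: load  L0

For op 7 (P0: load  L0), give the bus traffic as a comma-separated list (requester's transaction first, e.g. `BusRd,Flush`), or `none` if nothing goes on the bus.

[1] P2: load  L1 | P0:I, P1:I, P2:E(10) | bus: BusRd
[2] P0: load  L3 | P0:E(60), P1:I, P2:I | bus: BusRd
[3] P0: load  L2 | P0:E(10), P1:I, P2:I | bus: BusRd
[4] P1: load  L2 | P0:S(10), P1:S(10), P2:I | bus: BusRd
[5] P0: load  L3 | P0:E(60), P1:I, P2:I | bus: none
[6] P1: store L1 := 37 | P0:I, P1:M(37), P2:I | bus: BusRdX
[7] P0: load  L0 | P0:E(80), P1:I, P2:I | bus: BusRd
[8] P1: load  L3 | P0:S(60), P1:S(60), P2:I | bus: BusRd
[9] P1: load  L0 | P0:S(80), P1:S(80), P2:I | bus: BusRd
[10] P0: store L2 := 16 | P0:M(16), P1:I, P2:I | bus: BusUpgr
[11] P0: load  L0 | P0:S(80), P1:S(80), P2:I | bus: none
[12] P1: store L0 := 42 | P0:I, P1:M(42), P2:I | bus: BusUpgr
[13] P1: store L1 := 26 | P0:I, P1:M(26), P2:I | bus: none
[14] P2: load  L0 | P0:I, P1:O(42), P2:S(42) | bus: BusRd

bus = BusRd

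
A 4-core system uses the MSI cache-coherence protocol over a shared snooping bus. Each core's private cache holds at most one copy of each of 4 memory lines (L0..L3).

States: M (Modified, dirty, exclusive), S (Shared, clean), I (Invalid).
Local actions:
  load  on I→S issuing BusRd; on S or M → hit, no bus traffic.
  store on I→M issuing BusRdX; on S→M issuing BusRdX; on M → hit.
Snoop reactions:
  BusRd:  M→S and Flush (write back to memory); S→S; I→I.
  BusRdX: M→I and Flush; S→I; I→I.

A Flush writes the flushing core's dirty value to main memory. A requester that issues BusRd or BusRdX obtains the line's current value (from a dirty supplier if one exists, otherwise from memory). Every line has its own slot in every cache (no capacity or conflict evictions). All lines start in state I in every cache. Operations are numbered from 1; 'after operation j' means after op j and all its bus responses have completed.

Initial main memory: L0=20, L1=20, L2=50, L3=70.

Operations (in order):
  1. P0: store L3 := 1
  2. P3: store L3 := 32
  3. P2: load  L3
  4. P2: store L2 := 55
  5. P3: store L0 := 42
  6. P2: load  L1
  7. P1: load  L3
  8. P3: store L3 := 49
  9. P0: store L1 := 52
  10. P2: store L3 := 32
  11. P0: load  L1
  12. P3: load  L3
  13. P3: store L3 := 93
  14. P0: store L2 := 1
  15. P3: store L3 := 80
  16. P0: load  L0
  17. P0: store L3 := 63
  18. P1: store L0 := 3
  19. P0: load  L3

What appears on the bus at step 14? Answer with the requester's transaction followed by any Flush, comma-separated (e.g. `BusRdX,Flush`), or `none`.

step 1: P0: store L3 := 1  ⟶  MIII  (L3)  txn=BusRdX  M[L3]=70
step 2: P3: store L3 := 32  ⟶  IIIM  (L3)  txn=BusRdX+Flush  M[L3]=1
step 3: P2: load  L3  ⟶  IISS  (L3)  txn=BusRd+Flush  M[L3]=32
step 4: P2: store L2 := 55  ⟶  IIMI  (L2)  txn=BusRdX  M[L2]=50
step 5: P3: store L0 := 42  ⟶  IIIM  (L0)  txn=BusRdX  M[L0]=20
step 6: P2: load  L1  ⟶  IISI  (L1)  txn=BusRd  M[L1]=20
step 7: P1: load  L3  ⟶  ISSS  (L3)  txn=BusRd  M[L3]=32
step 8: P3: store L3 := 49  ⟶  IIIM  (L3)  txn=BusRdX  M[L3]=32
step 9: P0: store L1 := 52  ⟶  MIII  (L1)  txn=BusRdX  M[L1]=20
step 10: P2: store L3 := 32  ⟶  IIMI  (L3)  txn=BusRdX+Flush  M[L3]=49
step 11: P0: load  L1  ⟶  MIII  (L1)  txn=∅  M[L1]=20
step 12: P3: load  L3  ⟶  IISS  (L3)  txn=BusRd+Flush  M[L3]=32
step 13: P3: store L3 := 93  ⟶  IIIM  (L3)  txn=BusRdX  M[L3]=32
step 14: P0: store L2 := 1  ⟶  MIII  (L2)  txn=BusRdX+Flush  M[L2]=55
step 15: P3: store L3 := 80  ⟶  IIIM  (L3)  txn=∅  M[L3]=32
step 16: P0: load  L0  ⟶  SIIS  (L0)  txn=BusRd+Flush  M[L0]=42
step 17: P0: store L3 := 63  ⟶  MIII  (L3)  txn=BusRdX+Flush  M[L3]=80
step 18: P1: store L0 := 3  ⟶  IMII  (L0)  txn=BusRdX  M[L0]=42
step 19: P0: load  L3  ⟶  MIII  (L3)  txn=∅  M[L3]=80

bus = BusRdX,Flush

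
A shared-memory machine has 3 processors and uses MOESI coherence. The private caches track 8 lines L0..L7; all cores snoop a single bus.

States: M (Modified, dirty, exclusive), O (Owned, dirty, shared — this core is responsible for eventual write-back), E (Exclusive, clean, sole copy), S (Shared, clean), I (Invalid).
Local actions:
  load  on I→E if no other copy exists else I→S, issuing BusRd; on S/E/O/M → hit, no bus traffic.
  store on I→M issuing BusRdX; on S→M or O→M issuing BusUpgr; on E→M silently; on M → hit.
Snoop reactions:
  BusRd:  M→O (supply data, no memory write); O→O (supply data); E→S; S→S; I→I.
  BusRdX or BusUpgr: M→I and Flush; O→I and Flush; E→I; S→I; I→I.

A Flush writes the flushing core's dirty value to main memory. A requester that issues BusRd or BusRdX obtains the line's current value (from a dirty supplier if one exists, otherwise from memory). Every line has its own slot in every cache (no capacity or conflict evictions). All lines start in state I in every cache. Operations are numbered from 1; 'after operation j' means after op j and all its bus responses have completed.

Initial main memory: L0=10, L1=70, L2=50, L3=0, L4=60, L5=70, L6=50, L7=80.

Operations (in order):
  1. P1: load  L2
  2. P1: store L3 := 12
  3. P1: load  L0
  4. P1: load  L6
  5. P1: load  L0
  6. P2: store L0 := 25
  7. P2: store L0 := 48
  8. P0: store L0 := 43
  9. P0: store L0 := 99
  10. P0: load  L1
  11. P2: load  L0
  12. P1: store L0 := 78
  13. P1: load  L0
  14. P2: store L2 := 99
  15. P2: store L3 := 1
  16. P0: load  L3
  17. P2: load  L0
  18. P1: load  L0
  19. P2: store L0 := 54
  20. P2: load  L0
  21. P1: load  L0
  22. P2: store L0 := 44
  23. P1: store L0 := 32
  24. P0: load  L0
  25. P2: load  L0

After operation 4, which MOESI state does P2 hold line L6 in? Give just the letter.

step 1: P1: load  L2  ⟶  IEI  (L2)  txn=BusRd  M[L2]=50
step 2: P1: store L3 := 12  ⟶  IMI  (L3)  txn=BusRdX  M[L3]=0
step 3: P1: load  L0  ⟶  IEI  (L0)  txn=BusRd  M[L0]=10
step 4: P1: load  L6  ⟶  IEI  (L6)  txn=BusRd  M[L6]=50
step 5: P1: load  L0  ⟶  IEI  (L0)  txn=∅  M[L0]=10
step 6: P2: store L0 := 25  ⟶  IIM  (L0)  txn=BusRdX  M[L0]=10
step 7: P2: store L0 := 48  ⟶  IIM  (L0)  txn=∅  M[L0]=10
step 8: P0: store L0 := 43  ⟶  MII  (L0)  txn=BusRdX+Flush  M[L0]=48
step 9: P0: store L0 := 99  ⟶  MII  (L0)  txn=∅  M[L0]=48
step 10: P0: load  L1  ⟶  EII  (L1)  txn=BusRd  M[L1]=70
step 11: P2: load  L0  ⟶  OIS  (L0)  txn=BusRd  M[L0]=48
step 12: P1: store L0 := 78  ⟶  IMI  (L0)  txn=BusRdX+Flush  M[L0]=99
step 13: P1: load  L0  ⟶  IMI  (L0)  txn=∅  M[L0]=99
step 14: P2: store L2 := 99  ⟶  IIM  (L2)  txn=BusRdX  M[L2]=50
step 15: P2: store L3 := 1  ⟶  IIM  (L3)  txn=BusRdX+Flush  M[L3]=12
step 16: P0: load  L3  ⟶  SIO  (L3)  txn=BusRd  M[L3]=12
step 17: P2: load  L0  ⟶  IOS  (L0)  txn=BusRd  M[L0]=99
step 18: P1: load  L0  ⟶  IOS  (L0)  txn=∅  M[L0]=99
step 19: P2: store L0 := 54  ⟶  IIM  (L0)  txn=BusUpgr+Flush  M[L0]=78
step 20: P2: load  L0  ⟶  IIM  (L0)  txn=∅  M[L0]=78
step 21: P1: load  L0  ⟶  ISO  (L0)  txn=BusRd  M[L0]=78
step 22: P2: store L0 := 44  ⟶  IIM  (L0)  txn=BusUpgr  M[L0]=78
step 23: P1: store L0 := 32  ⟶  IMI  (L0)  txn=BusRdX+Flush  M[L0]=44
step 24: P0: load  L0  ⟶  SOI  (L0)  txn=BusRd  M[L0]=44
step 25: P2: load  L0  ⟶  SOS  (L0)  txn=BusRd  M[L0]=44

state = I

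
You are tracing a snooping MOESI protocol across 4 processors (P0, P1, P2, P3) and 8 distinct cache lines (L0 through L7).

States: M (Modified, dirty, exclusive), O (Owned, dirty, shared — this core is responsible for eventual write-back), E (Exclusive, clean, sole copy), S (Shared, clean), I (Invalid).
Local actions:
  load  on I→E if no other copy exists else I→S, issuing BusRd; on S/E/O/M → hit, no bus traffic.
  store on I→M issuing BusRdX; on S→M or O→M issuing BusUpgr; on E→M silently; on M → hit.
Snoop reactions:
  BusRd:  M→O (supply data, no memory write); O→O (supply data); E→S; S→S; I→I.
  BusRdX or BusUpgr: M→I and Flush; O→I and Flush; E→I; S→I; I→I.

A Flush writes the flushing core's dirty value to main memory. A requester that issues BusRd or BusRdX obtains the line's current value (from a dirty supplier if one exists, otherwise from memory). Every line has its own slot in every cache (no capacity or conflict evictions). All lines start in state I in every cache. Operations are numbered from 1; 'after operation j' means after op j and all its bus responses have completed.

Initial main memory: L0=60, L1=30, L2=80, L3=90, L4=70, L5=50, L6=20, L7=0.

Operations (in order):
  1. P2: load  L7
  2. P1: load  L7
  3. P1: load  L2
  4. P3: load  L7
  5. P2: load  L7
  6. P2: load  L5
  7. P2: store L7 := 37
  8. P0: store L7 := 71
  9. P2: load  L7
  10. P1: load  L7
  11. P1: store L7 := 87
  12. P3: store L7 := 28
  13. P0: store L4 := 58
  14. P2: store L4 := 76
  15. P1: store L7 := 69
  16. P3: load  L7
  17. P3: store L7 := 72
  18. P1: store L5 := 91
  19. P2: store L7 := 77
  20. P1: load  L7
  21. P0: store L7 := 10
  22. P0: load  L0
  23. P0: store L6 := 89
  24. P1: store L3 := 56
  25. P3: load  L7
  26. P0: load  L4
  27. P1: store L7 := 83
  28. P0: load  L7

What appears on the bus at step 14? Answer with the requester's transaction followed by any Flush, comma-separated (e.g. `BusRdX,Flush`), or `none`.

bus = BusRdX,Flush

1. P2: load  L7  bus=[BusRd]  L7: P0=I P1=I P2=E P3=I  mem[L7]=0
2. P1: load  L7  bus=[BusRd]  L7: P0=I P1=S P2=S P3=I  mem[L7]=0
3. P1: load  L2  bus=[BusRd]  L2: P0=I P1=E P2=I P3=I  mem[L2]=80
4. P3: load  L7  bus=[BusRd]  L7: P0=I P1=S P2=S P3=S  mem[L7]=0
5. P2: load  L7  bus=[-]  L7: P0=I P1=S P2=S P3=S  mem[L7]=0
6. P2: load  L5  bus=[BusRd]  L5: P0=I P1=I P2=E P3=I  mem[L5]=50
7. P2: store L7 := 37  bus=[BusUpgr]  L7: P0=I P1=I P2=M P3=I  mem[L7]=0
8. P0: store L7 := 71  bus=[BusRdX,Flush]  L7: P0=M P1=I P2=I P3=I  mem[L7]=37
9. P2: load  L7  bus=[BusRd]  L7: P0=O P1=I P2=S P3=I  mem[L7]=37
10. P1: load  L7  bus=[BusRd]  L7: P0=O P1=S P2=S P3=I  mem[L7]=37
11. P1: store L7 := 87  bus=[BusUpgr,Flush]  L7: P0=I P1=M P2=I P3=I  mem[L7]=71
12. P3: store L7 := 28  bus=[BusRdX,Flush]  L7: P0=I P1=I P2=I P3=M  mem[L7]=87
13. P0: store L4 := 58  bus=[BusRdX]  L4: P0=M P1=I P2=I P3=I  mem[L4]=70
14. P2: store L4 := 76  bus=[BusRdX,Flush]  L4: P0=I P1=I P2=M P3=I  mem[L4]=58
15. P1: store L7 := 69  bus=[BusRdX,Flush]  L7: P0=I P1=M P2=I P3=I  mem[L7]=28
16. P3: load  L7  bus=[BusRd]  L7: P0=I P1=O P2=I P3=S  mem[L7]=28
17. P3: store L7 := 72  bus=[BusUpgr,Flush]  L7: P0=I P1=I P2=I P3=M  mem[L7]=69
18. P1: store L5 := 91  bus=[BusRdX]  L5: P0=I P1=M P2=I P3=I  mem[L5]=50
19. P2: store L7 := 77  bus=[BusRdX,Flush]  L7: P0=I P1=I P2=M P3=I  mem[L7]=72
20. P1: load  L7  bus=[BusRd]  L7: P0=I P1=S P2=O P3=I  mem[L7]=72
21. P0: store L7 := 10  bus=[BusRdX,Flush]  L7: P0=M P1=I P2=I P3=I  mem[L7]=77
22. P0: load  L0  bus=[BusRd]  L0: P0=E P1=I P2=I P3=I  mem[L0]=60
23. P0: store L6 := 89  bus=[BusRdX]  L6: P0=M P1=I P2=I P3=I  mem[L6]=20
24. P1: store L3 := 56  bus=[BusRdX]  L3: P0=I P1=M P2=I P3=I  mem[L3]=90
25. P3: load  L7  bus=[BusRd]  L7: P0=O P1=I P2=I P3=S  mem[L7]=77
26. P0: load  L4  bus=[BusRd]  L4: P0=S P1=I P2=O P3=I  mem[L4]=58
27. P1: store L7 := 83  bus=[BusRdX,Flush]  L7: P0=I P1=M P2=I P3=I  mem[L7]=10
28. P0: load  L7  bus=[BusRd]  L7: P0=S P1=O P2=I P3=I  mem[L7]=10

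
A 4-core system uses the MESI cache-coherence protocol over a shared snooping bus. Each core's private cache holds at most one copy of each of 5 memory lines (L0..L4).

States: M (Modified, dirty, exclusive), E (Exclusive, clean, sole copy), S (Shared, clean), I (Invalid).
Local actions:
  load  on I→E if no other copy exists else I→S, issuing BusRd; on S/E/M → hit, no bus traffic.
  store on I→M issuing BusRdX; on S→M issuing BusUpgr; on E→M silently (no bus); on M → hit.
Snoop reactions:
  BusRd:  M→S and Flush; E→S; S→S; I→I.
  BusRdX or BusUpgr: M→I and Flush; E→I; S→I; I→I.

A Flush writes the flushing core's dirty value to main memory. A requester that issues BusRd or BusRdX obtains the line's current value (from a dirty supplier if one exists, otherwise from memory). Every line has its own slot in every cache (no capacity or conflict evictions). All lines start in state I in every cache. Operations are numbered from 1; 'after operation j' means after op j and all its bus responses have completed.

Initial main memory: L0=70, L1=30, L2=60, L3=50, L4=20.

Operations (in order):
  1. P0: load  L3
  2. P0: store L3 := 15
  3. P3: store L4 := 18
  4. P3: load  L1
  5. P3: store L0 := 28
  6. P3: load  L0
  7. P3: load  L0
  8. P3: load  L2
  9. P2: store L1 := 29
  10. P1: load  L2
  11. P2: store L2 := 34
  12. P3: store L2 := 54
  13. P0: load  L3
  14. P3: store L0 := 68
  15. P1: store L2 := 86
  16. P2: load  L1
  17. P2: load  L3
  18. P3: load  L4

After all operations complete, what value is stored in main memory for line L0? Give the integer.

memory[L0] = 70

  op1 P0: load  L3 → E/I/I/I on L3; bus BusRd; mem=50
  op2 P0: store L3 := 15 → M/I/I/I on L3; bus (none); mem=50
  op3 P3: store L4 := 18 → I/I/I/M on L4; bus BusRdX; mem=20
  op4 P3: load  L1 → I/I/I/E on L1; bus BusRd; mem=30
  op5 P3: store L0 := 28 → I/I/I/M on L0; bus BusRdX; mem=70
  op6 P3: load  L0 → I/I/I/M on L0; bus (none); mem=70
  op7 P3: load  L0 → I/I/I/M on L0; bus (none); mem=70
  op8 P3: load  L2 → I/I/I/E on L2; bus BusRd; mem=60
  op9 P2: store L1 := 29 → I/I/M/I on L1; bus BusRdX; mem=30
  op10 P1: load  L2 → I/S/I/S on L2; bus BusRd; mem=60
  op11 P2: store L2 := 34 → I/I/M/I on L2; bus BusRdX; mem=60
  op12 P3: store L2 := 54 → I/I/I/M on L2; bus BusRdX Flush; mem=34
  op13 P0: load  L3 → M/I/I/I on L3; bus (none); mem=50
  op14 P3: store L0 := 68 → I/I/I/M on L0; bus (none); mem=70
  op15 P1: store L2 := 86 → I/M/I/I on L2; bus BusRdX Flush; mem=54
  op16 P2: load  L1 → I/I/M/I on L1; bus (none); mem=30
  op17 P2: load  L3 → S/I/S/I on L3; bus BusRd Flush; mem=15
  op18 P3: load  L4 → I/I/I/M on L4; bus (none); mem=20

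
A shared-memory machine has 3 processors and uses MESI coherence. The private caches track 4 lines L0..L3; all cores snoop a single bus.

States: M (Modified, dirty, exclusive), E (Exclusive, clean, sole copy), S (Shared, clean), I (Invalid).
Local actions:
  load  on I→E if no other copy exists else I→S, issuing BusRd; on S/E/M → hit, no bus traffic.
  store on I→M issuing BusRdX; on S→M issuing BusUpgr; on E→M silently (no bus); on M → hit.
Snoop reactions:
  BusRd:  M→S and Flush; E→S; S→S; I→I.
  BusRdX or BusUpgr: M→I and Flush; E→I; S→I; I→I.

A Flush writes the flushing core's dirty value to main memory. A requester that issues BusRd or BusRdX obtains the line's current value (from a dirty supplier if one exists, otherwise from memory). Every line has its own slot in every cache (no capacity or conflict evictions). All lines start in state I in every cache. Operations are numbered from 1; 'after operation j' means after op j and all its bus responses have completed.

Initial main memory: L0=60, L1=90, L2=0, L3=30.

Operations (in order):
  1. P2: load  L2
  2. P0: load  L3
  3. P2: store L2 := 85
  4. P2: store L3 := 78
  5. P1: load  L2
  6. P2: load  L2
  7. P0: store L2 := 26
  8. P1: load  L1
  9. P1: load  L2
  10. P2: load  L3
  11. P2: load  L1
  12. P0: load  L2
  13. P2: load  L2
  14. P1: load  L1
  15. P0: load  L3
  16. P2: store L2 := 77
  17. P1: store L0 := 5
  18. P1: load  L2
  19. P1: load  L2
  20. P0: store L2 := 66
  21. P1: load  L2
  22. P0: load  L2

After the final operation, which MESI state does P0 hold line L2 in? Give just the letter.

state = S

step 1: P2: load  L2  ⟶  IIE  (L2)  txn=BusRd  M[L2]=0
step 2: P0: load  L3  ⟶  EII  (L3)  txn=BusRd  M[L3]=30
step 3: P2: store L2 := 85  ⟶  IIM  (L2)  txn=∅  M[L2]=0
step 4: P2: store L3 := 78  ⟶  IIM  (L3)  txn=BusRdX  M[L3]=30
step 5: P1: load  L2  ⟶  ISS  (L2)  txn=BusRd+Flush  M[L2]=85
step 6: P2: load  L2  ⟶  ISS  (L2)  txn=∅  M[L2]=85
step 7: P0: store L2 := 26  ⟶  MII  (L2)  txn=BusRdX  M[L2]=85
step 8: P1: load  L1  ⟶  IEI  (L1)  txn=BusRd  M[L1]=90
step 9: P1: load  L2  ⟶  SSI  (L2)  txn=BusRd+Flush  M[L2]=26
step 10: P2: load  L3  ⟶  IIM  (L3)  txn=∅  M[L3]=30
step 11: P2: load  L1  ⟶  ISS  (L1)  txn=BusRd  M[L1]=90
step 12: P0: load  L2  ⟶  SSI  (L2)  txn=∅  M[L2]=26
step 13: P2: load  L2  ⟶  SSS  (L2)  txn=BusRd  M[L2]=26
step 14: P1: load  L1  ⟶  ISS  (L1)  txn=∅  M[L1]=90
step 15: P0: load  L3  ⟶  SIS  (L3)  txn=BusRd+Flush  M[L3]=78
step 16: P2: store L2 := 77  ⟶  IIM  (L2)  txn=BusUpgr  M[L2]=26
step 17: P1: store L0 := 5  ⟶  IMI  (L0)  txn=BusRdX  M[L0]=60
step 18: P1: load  L2  ⟶  ISS  (L2)  txn=BusRd+Flush  M[L2]=77
step 19: P1: load  L2  ⟶  ISS  (L2)  txn=∅  M[L2]=77
step 20: P0: store L2 := 66  ⟶  MII  (L2)  txn=BusRdX  M[L2]=77
step 21: P1: load  L2  ⟶  SSI  (L2)  txn=BusRd+Flush  M[L2]=66
step 22: P0: load  L2  ⟶  SSI  (L2)  txn=∅  M[L2]=66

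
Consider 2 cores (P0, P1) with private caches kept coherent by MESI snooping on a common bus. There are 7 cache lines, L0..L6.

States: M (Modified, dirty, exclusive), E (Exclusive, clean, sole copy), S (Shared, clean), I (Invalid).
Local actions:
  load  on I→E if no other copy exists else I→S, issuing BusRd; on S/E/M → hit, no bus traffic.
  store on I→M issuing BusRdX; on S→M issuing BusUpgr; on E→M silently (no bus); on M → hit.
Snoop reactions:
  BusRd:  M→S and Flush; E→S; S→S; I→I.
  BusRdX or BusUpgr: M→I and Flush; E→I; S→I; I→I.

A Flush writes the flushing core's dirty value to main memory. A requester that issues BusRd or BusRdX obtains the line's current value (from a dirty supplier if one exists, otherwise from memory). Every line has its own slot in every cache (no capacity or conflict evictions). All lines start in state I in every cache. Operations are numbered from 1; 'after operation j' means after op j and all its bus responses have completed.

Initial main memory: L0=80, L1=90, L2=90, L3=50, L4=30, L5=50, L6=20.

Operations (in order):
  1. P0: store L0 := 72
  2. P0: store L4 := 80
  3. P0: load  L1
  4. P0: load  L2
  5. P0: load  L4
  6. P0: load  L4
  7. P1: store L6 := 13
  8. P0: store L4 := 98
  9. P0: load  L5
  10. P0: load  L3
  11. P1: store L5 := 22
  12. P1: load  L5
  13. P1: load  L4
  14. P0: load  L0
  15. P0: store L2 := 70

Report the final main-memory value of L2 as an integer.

[1] P0: store L0 := 72 | P0:M(72), P1:I | bus: BusRdX
[2] P0: store L4 := 80 | P0:M(80), P1:I | bus: BusRdX
[3] P0: load  L1 | P0:E(90), P1:I | bus: BusRd
[4] P0: load  L2 | P0:E(90), P1:I | bus: BusRd
[5] P0: load  L4 | P0:M(80), P1:I | bus: none
[6] P0: load  L4 | P0:M(80), P1:I | bus: none
[7] P1: store L6 := 13 | P0:I, P1:M(13) | bus: BusRdX
[8] P0: store L4 := 98 | P0:M(98), P1:I | bus: none
[9] P0: load  L5 | P0:E(50), P1:I | bus: BusRd
[10] P0: load  L3 | P0:E(50), P1:I | bus: BusRd
[11] P1: store L5 := 22 | P0:I, P1:M(22) | bus: BusRdX
[12] P1: load  L5 | P0:I, P1:M(22) | bus: none
[13] P1: load  L4 | P0:S(98), P1:S(98) | bus: BusRd,Flush
[14] P0: load  L0 | P0:M(72), P1:I | bus: none
[15] P0: store L2 := 70 | P0:M(70), P1:I | bus: none

memory[L2] = 90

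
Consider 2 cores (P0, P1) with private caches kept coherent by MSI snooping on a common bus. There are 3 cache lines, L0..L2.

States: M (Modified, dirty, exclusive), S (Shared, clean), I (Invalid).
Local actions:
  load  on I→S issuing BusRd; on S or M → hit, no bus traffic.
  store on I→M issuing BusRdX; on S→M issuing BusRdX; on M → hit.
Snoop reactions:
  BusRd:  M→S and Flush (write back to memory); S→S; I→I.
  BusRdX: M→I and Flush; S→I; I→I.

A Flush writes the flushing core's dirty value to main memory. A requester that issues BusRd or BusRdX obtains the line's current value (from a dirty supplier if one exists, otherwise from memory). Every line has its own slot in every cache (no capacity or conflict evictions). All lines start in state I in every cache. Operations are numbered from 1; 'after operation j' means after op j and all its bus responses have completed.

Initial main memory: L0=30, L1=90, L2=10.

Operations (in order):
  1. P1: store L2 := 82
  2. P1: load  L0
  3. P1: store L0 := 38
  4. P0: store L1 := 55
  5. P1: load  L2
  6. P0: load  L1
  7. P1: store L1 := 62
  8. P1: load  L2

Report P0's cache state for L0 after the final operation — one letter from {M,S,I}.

state = I

1. P1: store L2 := 82  bus=[BusRdX]  L2: P0=I P1=M  mem[L2]=10
2. P1: load  L0  bus=[BusRd]  L0: P0=I P1=S  mem[L0]=30
3. P1: store L0 := 38  bus=[BusRdX]  L0: P0=I P1=M  mem[L0]=30
4. P0: store L1 := 55  bus=[BusRdX]  L1: P0=M P1=I  mem[L1]=90
5. P1: load  L2  bus=[-]  L2: P0=I P1=M  mem[L2]=10
6. P0: load  L1  bus=[-]  L1: P0=M P1=I  mem[L1]=90
7. P1: store L1 := 62  bus=[BusRdX,Flush]  L1: P0=I P1=M  mem[L1]=55
8. P1: load  L2  bus=[-]  L2: P0=I P1=M  mem[L2]=10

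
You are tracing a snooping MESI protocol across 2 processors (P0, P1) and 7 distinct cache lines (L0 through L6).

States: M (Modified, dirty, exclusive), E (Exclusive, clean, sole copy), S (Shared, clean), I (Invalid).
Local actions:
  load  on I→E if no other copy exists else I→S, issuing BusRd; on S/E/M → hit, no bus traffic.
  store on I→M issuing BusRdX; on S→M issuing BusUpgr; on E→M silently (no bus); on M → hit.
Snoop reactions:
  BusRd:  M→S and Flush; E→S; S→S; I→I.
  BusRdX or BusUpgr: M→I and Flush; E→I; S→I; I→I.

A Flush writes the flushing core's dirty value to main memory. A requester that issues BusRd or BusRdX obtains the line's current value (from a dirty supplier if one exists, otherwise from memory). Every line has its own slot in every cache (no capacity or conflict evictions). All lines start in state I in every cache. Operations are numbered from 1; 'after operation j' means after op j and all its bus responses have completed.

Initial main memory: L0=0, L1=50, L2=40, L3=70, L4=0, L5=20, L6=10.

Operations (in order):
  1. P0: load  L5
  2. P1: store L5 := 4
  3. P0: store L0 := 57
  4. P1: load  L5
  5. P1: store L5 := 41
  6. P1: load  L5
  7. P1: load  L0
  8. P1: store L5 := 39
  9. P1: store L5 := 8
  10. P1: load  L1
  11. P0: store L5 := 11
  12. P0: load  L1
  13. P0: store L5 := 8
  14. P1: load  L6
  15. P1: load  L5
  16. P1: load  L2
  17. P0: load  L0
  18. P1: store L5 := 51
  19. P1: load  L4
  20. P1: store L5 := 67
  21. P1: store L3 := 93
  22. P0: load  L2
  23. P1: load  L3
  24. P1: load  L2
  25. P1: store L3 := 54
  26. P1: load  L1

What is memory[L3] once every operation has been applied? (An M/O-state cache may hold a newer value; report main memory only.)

memory[L3] = 70

1. P0: load  L5  bus=[BusRd]  L5: P0=E P1=I  mem[L5]=20
2. P1: store L5 := 4  bus=[BusRdX]  L5: P0=I P1=M  mem[L5]=20
3. P0: store L0 := 57  bus=[BusRdX]  L0: P0=M P1=I  mem[L0]=0
4. P1: load  L5  bus=[-]  L5: P0=I P1=M  mem[L5]=20
5. P1: store L5 := 41  bus=[-]  L5: P0=I P1=M  mem[L5]=20
6. P1: load  L5  bus=[-]  L5: P0=I P1=M  mem[L5]=20
7. P1: load  L0  bus=[BusRd,Flush]  L0: P0=S P1=S  mem[L0]=57
8. P1: store L5 := 39  bus=[-]  L5: P0=I P1=M  mem[L5]=20
9. P1: store L5 := 8  bus=[-]  L5: P0=I P1=M  mem[L5]=20
10. P1: load  L1  bus=[BusRd]  L1: P0=I P1=E  mem[L1]=50
11. P0: store L5 := 11  bus=[BusRdX,Flush]  L5: P0=M P1=I  mem[L5]=8
12. P0: load  L1  bus=[BusRd]  L1: P0=S P1=S  mem[L1]=50
13. P0: store L5 := 8  bus=[-]  L5: P0=M P1=I  mem[L5]=8
14. P1: load  L6  bus=[BusRd]  L6: P0=I P1=E  mem[L6]=10
15. P1: load  L5  bus=[BusRd,Flush]  L5: P0=S P1=S  mem[L5]=8
16. P1: load  L2  bus=[BusRd]  L2: P0=I P1=E  mem[L2]=40
17. P0: load  L0  bus=[-]  L0: P0=S P1=S  mem[L0]=57
18. P1: store L5 := 51  bus=[BusUpgr]  L5: P0=I P1=M  mem[L5]=8
19. P1: load  L4  bus=[BusRd]  L4: P0=I P1=E  mem[L4]=0
20. P1: store L5 := 67  bus=[-]  L5: P0=I P1=M  mem[L5]=8
21. P1: store L3 := 93  bus=[BusRdX]  L3: P0=I P1=M  mem[L3]=70
22. P0: load  L2  bus=[BusRd]  L2: P0=S P1=S  mem[L2]=40
23. P1: load  L3  bus=[-]  L3: P0=I P1=M  mem[L3]=70
24. P1: load  L2  bus=[-]  L2: P0=S P1=S  mem[L2]=40
25. P1: store L3 := 54  bus=[-]  L3: P0=I P1=M  mem[L3]=70
26. P1: load  L1  bus=[-]  L1: P0=S P1=S  mem[L1]=50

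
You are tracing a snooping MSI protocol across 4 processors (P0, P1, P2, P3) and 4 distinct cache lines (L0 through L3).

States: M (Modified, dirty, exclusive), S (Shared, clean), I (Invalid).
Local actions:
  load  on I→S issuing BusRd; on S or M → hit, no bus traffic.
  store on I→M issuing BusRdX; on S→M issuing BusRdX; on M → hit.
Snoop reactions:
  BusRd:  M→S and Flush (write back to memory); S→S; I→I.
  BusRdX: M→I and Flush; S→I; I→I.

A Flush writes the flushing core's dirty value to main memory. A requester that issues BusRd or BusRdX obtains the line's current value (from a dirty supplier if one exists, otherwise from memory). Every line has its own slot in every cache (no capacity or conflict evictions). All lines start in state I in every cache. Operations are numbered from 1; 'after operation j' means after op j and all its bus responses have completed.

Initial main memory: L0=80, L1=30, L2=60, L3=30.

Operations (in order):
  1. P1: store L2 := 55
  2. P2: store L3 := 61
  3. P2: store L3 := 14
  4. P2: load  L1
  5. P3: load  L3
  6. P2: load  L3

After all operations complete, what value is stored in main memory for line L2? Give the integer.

  op1 P1: store L2 := 55 → I/M/I/I on L2; bus BusRdX; mem=60
  op2 P2: store L3 := 61 → I/I/M/I on L3; bus BusRdX; mem=30
  op3 P2: store L3 := 14 → I/I/M/I on L3; bus (none); mem=30
  op4 P2: load  L1 → I/I/S/I on L1; bus BusRd; mem=30
  op5 P3: load  L3 → I/I/S/S on L3; bus BusRd Flush; mem=14
  op6 P2: load  L3 → I/I/S/S on L3; bus (none); mem=14

memory[L2] = 60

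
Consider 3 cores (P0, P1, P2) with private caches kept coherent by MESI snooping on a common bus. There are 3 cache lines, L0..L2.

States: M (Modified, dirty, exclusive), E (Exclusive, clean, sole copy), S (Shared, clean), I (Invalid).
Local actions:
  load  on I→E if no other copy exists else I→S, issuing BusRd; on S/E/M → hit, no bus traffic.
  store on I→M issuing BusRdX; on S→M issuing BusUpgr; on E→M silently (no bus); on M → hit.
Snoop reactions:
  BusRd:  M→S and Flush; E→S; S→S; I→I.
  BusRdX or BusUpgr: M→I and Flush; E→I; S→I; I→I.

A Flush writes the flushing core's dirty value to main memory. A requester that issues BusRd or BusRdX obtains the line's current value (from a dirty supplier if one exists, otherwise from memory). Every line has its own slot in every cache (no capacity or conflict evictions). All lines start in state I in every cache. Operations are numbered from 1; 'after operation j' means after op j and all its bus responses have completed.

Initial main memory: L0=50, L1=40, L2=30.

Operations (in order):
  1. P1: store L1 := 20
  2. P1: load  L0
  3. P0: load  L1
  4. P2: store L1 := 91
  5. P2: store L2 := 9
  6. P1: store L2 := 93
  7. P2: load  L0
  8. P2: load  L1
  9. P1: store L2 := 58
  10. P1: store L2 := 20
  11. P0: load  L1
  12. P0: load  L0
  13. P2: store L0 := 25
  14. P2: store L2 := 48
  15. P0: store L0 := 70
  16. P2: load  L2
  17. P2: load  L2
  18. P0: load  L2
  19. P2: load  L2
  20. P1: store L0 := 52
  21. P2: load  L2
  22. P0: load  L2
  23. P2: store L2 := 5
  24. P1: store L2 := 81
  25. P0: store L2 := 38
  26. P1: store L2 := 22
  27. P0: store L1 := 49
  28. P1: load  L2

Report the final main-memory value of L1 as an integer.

memory[L1] = 91

[1] P1: store L1 := 20 | P0:I, P1:M(20), P2:I | bus: BusRdX
[2] P1: load  L0 | P0:I, P1:E(50), P2:I | bus: BusRd
[3] P0: load  L1 | P0:S(20), P1:S(20), P2:I | bus: BusRd,Flush
[4] P2: store L1 := 91 | P0:I, P1:I, P2:M(91) | bus: BusRdX
[5] P2: store L2 := 9 | P0:I, P1:I, P2:M(9) | bus: BusRdX
[6] P1: store L2 := 93 | P0:I, P1:M(93), P2:I | bus: BusRdX,Flush
[7] P2: load  L0 | P0:I, P1:S(50), P2:S(50) | bus: BusRd
[8] P2: load  L1 | P0:I, P1:I, P2:M(91) | bus: none
[9] P1: store L2 := 58 | P0:I, P1:M(58), P2:I | bus: none
[10] P1: store L2 := 20 | P0:I, P1:M(20), P2:I | bus: none
[11] P0: load  L1 | P0:S(91), P1:I, P2:S(91) | bus: BusRd,Flush
[12] P0: load  L0 | P0:S(50), P1:S(50), P2:S(50) | bus: BusRd
[13] P2: store L0 := 25 | P0:I, P1:I, P2:M(25) | bus: BusUpgr
[14] P2: store L2 := 48 | P0:I, P1:I, P2:M(48) | bus: BusRdX,Flush
[15] P0: store L0 := 70 | P0:M(70), P1:I, P2:I | bus: BusRdX,Flush
[16] P2: load  L2 | P0:I, P1:I, P2:M(48) | bus: none
[17] P2: load  L2 | P0:I, P1:I, P2:M(48) | bus: none
[18] P0: load  L2 | P0:S(48), P1:I, P2:S(48) | bus: BusRd,Flush
[19] P2: load  L2 | P0:S(48), P1:I, P2:S(48) | bus: none
[20] P1: store L0 := 52 | P0:I, P1:M(52), P2:I | bus: BusRdX,Flush
[21] P2: load  L2 | P0:S(48), P1:I, P2:S(48) | bus: none
[22] P0: load  L2 | P0:S(48), P1:I, P2:S(48) | bus: none
[23] P2: store L2 := 5 | P0:I, P1:I, P2:M(5) | bus: BusUpgr
[24] P1: store L2 := 81 | P0:I, P1:M(81), P2:I | bus: BusRdX,Flush
[25] P0: store L2 := 38 | P0:M(38), P1:I, P2:I | bus: BusRdX,Flush
[26] P1: store L2 := 22 | P0:I, P1:M(22), P2:I | bus: BusRdX,Flush
[27] P0: store L1 := 49 | P0:M(49), P1:I, P2:I | bus: BusUpgr
[28] P1: load  L2 | P0:I, P1:M(22), P2:I | bus: none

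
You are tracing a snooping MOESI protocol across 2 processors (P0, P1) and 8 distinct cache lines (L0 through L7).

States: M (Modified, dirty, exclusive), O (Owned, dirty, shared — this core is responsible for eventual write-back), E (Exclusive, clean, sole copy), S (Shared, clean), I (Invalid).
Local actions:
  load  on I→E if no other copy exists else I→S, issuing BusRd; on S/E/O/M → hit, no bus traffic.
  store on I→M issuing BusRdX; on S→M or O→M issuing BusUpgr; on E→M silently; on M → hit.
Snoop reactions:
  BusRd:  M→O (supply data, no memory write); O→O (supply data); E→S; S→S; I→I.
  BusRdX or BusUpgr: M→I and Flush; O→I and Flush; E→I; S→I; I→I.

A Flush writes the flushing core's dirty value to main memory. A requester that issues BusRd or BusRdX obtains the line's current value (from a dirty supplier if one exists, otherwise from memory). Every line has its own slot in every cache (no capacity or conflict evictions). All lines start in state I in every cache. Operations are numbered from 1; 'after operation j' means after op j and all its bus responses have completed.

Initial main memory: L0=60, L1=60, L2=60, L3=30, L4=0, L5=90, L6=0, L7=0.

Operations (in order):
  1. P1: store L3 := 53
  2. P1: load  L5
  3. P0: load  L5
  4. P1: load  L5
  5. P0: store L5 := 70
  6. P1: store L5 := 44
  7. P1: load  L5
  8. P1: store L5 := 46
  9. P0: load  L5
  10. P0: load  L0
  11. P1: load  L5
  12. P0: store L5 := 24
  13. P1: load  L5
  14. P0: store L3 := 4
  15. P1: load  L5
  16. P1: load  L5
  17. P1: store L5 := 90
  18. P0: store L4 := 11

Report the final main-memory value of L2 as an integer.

step 1: P1: store L3 := 53  ⟶  IM  (L3)  txn=BusRdX  M[L3]=30
step 2: P1: load  L5  ⟶  IE  (L5)  txn=BusRd  M[L5]=90
step 3: P0: load  L5  ⟶  SS  (L5)  txn=BusRd  M[L5]=90
step 4: P1: load  L5  ⟶  SS  (L5)  txn=∅  M[L5]=90
step 5: P0: store L5 := 70  ⟶  MI  (L5)  txn=BusUpgr  M[L5]=90
step 6: P1: store L5 := 44  ⟶  IM  (L5)  txn=BusRdX+Flush  M[L5]=70
step 7: P1: load  L5  ⟶  IM  (L5)  txn=∅  M[L5]=70
step 8: P1: store L5 := 46  ⟶  IM  (L5)  txn=∅  M[L5]=70
step 9: P0: load  L5  ⟶  SO  (L5)  txn=BusRd  M[L5]=70
step 10: P0: load  L0  ⟶  EI  (L0)  txn=BusRd  M[L0]=60
step 11: P1: load  L5  ⟶  SO  (L5)  txn=∅  M[L5]=70
step 12: P0: store L5 := 24  ⟶  MI  (L5)  txn=BusUpgr+Flush  M[L5]=46
step 13: P1: load  L5  ⟶  OS  (L5)  txn=BusRd  M[L5]=46
step 14: P0: store L3 := 4  ⟶  MI  (L3)  txn=BusRdX+Flush  M[L3]=53
step 15: P1: load  L5  ⟶  OS  (L5)  txn=∅  M[L5]=46
step 16: P1: load  L5  ⟶  OS  (L5)  txn=∅  M[L5]=46
step 17: P1: store L5 := 90  ⟶  IM  (L5)  txn=BusUpgr+Flush  M[L5]=24
step 18: P0: store L4 := 11  ⟶  MI  (L4)  txn=BusRdX  M[L4]=0

memory[L2] = 60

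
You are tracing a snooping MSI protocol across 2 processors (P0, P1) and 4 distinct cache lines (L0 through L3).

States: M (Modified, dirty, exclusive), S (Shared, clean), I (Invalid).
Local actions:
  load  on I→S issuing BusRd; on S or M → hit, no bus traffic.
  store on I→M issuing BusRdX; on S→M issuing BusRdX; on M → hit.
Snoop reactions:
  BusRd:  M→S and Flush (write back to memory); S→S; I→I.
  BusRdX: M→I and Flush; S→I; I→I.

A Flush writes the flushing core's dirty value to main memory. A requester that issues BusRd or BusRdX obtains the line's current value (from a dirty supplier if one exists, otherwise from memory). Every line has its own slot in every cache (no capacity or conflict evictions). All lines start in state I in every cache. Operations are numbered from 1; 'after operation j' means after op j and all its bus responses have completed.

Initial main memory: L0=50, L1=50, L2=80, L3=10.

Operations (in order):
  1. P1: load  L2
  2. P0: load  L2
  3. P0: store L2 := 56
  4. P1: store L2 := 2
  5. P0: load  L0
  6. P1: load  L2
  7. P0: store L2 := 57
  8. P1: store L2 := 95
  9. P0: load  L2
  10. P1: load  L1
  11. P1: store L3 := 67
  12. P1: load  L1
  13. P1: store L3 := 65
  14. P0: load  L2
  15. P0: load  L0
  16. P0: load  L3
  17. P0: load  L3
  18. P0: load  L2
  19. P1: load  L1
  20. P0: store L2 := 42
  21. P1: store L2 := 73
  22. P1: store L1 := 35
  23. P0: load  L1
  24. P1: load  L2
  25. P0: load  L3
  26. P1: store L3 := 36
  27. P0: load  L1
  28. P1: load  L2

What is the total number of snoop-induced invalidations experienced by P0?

1. P1: load  L2  bus=[BusRd]  L2: P0=I P1=S  mem[L2]=80
2. P0: load  L2  bus=[BusRd]  L2: P0=S P1=S  mem[L2]=80
3. P0: store L2 := 56  bus=[BusRdX]  L2: P0=M P1=I  mem[L2]=80
4. P1: store L2 := 2  bus=[BusRdX,Flush]  L2: P0=I P1=M  mem[L2]=56
5. P0: load  L0  bus=[BusRd]  L0: P0=S P1=I  mem[L0]=50
6. P1: load  L2  bus=[-]  L2: P0=I P1=M  mem[L2]=56
7. P0: store L2 := 57  bus=[BusRdX,Flush]  L2: P0=M P1=I  mem[L2]=2
8. P1: store L2 := 95  bus=[BusRdX,Flush]  L2: P0=I P1=M  mem[L2]=57
9. P0: load  L2  bus=[BusRd,Flush]  L2: P0=S P1=S  mem[L2]=95
10. P1: load  L1  bus=[BusRd]  L1: P0=I P1=S  mem[L1]=50
11. P1: store L3 := 67  bus=[BusRdX]  L3: P0=I P1=M  mem[L3]=10
12. P1: load  L1  bus=[-]  L1: P0=I P1=S  mem[L1]=50
13. P1: store L3 := 65  bus=[-]  L3: P0=I P1=M  mem[L3]=10
14. P0: load  L2  bus=[-]  L2: P0=S P1=S  mem[L2]=95
15. P0: load  L0  bus=[-]  L0: P0=S P1=I  mem[L0]=50
16. P0: load  L3  bus=[BusRd,Flush]  L3: P0=S P1=S  mem[L3]=65
17. P0: load  L3  bus=[-]  L3: P0=S P1=S  mem[L3]=65
18. P0: load  L2  bus=[-]  L2: P0=S P1=S  mem[L2]=95
19. P1: load  L1  bus=[-]  L1: P0=I P1=S  mem[L1]=50
20. P0: store L2 := 42  bus=[BusRdX]  L2: P0=M P1=I  mem[L2]=95
21. P1: store L2 := 73  bus=[BusRdX,Flush]  L2: P0=I P1=M  mem[L2]=42
22. P1: store L1 := 35  bus=[BusRdX]  L1: P0=I P1=M  mem[L1]=50
23. P0: load  L1  bus=[BusRd,Flush]  L1: P0=S P1=S  mem[L1]=35
24. P1: load  L2  bus=[-]  L2: P0=I P1=M  mem[L2]=42
25. P0: load  L3  bus=[-]  L3: P0=S P1=S  mem[L3]=65
26. P1: store L3 := 36  bus=[BusRdX]  L3: P0=I P1=M  mem[L3]=65
27. P0: load  L1  bus=[-]  L1: P0=S P1=S  mem[L1]=35
28. P1: load  L2  bus=[-]  L2: P0=I P1=M  mem[L2]=42

invalidations = 4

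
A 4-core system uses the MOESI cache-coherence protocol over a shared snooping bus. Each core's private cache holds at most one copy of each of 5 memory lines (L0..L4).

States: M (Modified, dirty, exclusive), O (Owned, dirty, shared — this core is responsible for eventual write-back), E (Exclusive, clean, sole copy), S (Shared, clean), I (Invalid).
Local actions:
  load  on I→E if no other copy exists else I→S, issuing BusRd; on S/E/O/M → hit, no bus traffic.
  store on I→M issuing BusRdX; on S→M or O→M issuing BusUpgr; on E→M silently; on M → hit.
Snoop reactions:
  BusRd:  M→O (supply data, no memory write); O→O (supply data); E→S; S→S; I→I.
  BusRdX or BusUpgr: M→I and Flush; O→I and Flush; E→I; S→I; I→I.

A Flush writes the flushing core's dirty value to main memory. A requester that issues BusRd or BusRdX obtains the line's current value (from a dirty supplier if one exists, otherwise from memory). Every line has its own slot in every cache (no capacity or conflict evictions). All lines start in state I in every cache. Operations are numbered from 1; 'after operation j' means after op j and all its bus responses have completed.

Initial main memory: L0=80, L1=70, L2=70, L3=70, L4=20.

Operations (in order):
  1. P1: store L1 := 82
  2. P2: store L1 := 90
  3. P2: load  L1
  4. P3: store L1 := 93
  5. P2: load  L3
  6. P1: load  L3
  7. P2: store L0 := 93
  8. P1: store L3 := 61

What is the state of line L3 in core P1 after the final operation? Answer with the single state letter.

  op1 P1: store L1 := 82 → I/M/I/I on L1; bus BusRdX; mem=70
  op2 P2: store L1 := 90 → I/I/M/I on L1; bus BusRdX Flush; mem=82
  op3 P2: load  L1 → I/I/M/I on L1; bus (none); mem=82
  op4 P3: store L1 := 93 → I/I/I/M on L1; bus BusRdX Flush; mem=90
  op5 P2: load  L3 → I/I/E/I on L3; bus BusRd; mem=70
  op6 P1: load  L3 → I/S/S/I on L3; bus BusRd; mem=70
  op7 P2: store L0 := 93 → I/I/M/I on L0; bus BusRdX; mem=80
  op8 P1: store L3 := 61 → I/M/I/I on L3; bus BusUpgr; mem=70

state = M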